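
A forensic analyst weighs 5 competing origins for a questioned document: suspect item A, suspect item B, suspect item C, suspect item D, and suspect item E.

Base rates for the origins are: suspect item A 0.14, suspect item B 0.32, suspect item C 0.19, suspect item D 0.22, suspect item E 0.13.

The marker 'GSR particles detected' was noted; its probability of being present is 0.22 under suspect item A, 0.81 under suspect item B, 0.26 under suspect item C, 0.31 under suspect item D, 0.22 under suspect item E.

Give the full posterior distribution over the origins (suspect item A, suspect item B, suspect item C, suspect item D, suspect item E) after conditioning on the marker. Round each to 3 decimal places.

By Bayes' rule, the unnormalized weight for each hypothesis is prior × likelihood:
  suspect item A: 0.14 × 0.22 = 0.0308
  suspect item B: 0.32 × 0.81 = 0.2592
  suspect item C: 0.19 × 0.26 = 0.0494
  suspect item D: 0.22 × 0.31 = 0.0682
  suspect item E: 0.13 × 0.22 = 0.0286
The unnormalized weights sum to 0.4362.
P(suspect item A | evidence) = 0.0308 / 0.4362 ≈ 0.071
P(suspect item B | evidence) = 0.2592 / 0.4362 ≈ 0.594
P(suspect item C | evidence) = 0.0494 / 0.4362 ≈ 0.113
P(suspect item D | evidence) = 0.0682 / 0.4362 ≈ 0.156
P(suspect item E | evidence) = 0.0286 / 0.4362 ≈ 0.066

0.071, 0.594, 0.113, 0.156, 0.066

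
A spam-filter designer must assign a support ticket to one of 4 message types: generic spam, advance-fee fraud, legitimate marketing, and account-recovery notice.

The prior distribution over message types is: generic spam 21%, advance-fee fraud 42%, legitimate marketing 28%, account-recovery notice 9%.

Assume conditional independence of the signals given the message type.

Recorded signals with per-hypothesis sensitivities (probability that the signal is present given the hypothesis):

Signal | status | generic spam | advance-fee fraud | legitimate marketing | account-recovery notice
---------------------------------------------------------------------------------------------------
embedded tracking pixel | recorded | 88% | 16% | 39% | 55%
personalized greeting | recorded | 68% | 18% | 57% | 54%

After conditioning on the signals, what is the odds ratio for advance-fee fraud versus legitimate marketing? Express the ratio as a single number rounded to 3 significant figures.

0.194

Posterior odds equal prior odds times the likelihood ratio; only the two competing hypotheses matter.
  advance-fee fraud: 0.42 × 0.16 × 0.18 = 0.012096
  legitimate marketing: 0.28 × 0.39 × 0.57 = 0.062244
Posterior odds = 0.012096 / 0.062244 ≈ 0.194.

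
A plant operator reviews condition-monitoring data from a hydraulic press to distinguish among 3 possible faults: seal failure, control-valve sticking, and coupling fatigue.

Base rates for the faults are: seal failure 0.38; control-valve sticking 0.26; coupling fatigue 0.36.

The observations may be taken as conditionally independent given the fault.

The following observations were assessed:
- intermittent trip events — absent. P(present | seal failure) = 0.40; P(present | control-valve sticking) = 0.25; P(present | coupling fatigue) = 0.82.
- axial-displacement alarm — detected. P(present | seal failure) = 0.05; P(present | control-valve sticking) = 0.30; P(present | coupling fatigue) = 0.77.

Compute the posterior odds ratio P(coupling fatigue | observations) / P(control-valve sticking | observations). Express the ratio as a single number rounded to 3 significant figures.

0.853

The normalizing constant cancels in an odds ratio, so compute prior × likelihood for the two hypotheses only (using 1 − P(present | H) for each absent observation):
  coupling fatigue: 0.36 × (1 − 0.82) × 0.77 = 0.049896
  control-valve sticking: 0.26 × (1 − 0.25) × 0.30 = 0.0585
Posterior odds = 0.049896 / 0.0585 ≈ 0.853.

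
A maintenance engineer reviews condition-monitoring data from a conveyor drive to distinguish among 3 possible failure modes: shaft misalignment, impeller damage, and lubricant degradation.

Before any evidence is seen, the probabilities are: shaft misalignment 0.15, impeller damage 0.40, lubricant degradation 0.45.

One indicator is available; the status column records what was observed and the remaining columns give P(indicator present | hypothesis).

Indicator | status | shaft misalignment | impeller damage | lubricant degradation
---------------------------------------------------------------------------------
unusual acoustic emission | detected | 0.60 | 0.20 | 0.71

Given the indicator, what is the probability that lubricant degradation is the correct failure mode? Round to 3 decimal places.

By Bayes' rule, the unnormalized weight for each hypothesis is prior × likelihood:
  shaft misalignment: 0.15 × 0.60 = 0.09
  impeller damage: 0.40 × 0.20 = 0.08
  lubricant degradation: 0.45 × 0.71 = 0.3195
The unnormalized weights sum to 0.4895.
P(lubricant degradation | evidence) = 0.3195 / 0.4895 ≈ 0.653.

0.653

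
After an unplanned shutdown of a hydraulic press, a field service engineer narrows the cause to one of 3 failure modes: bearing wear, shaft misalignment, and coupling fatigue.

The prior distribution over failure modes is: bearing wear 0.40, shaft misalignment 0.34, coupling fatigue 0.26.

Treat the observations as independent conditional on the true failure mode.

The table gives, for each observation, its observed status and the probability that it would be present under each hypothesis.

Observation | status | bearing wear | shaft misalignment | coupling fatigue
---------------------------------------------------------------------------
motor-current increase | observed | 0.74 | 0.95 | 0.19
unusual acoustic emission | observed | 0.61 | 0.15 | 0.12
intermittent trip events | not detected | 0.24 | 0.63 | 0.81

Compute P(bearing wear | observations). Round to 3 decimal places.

For each hypothesis, the unnormalized posterior weight is prior × product of the observation likelihoods (using 1 − P(present | H) for each absent observation):
  bearing wear: 0.40 × 0.74 × 0.61 × (1 − 0.24) = 0.13723
  shaft misalignment: 0.34 × 0.95 × 0.15 × (1 − 0.63) = 0.017927
  coupling fatigue: 0.26 × 0.19 × 0.12 × (1 − 0.81) = 0.0011263
Marginal likelihood of the evidence = 0.15628.
P(bearing wear | evidence) = 0.13723 / 0.15628 ≈ 0.878.

0.878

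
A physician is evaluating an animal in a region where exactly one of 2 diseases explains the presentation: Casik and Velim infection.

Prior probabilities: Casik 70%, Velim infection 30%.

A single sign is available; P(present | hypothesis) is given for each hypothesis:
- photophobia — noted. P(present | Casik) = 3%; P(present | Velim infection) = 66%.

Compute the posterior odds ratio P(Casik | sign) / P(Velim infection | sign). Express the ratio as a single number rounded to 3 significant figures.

0.106

The normalizing constant cancels in an odds ratio, so compute prior × likelihood for the two hypotheses only:
  Casik: 0.70 × 0.03 = 0.021
  Velim infection: 0.30 × 0.66 = 0.198
Odds(Casik : Velim infection) = 0.021 / 0.198 ≈ 0.106.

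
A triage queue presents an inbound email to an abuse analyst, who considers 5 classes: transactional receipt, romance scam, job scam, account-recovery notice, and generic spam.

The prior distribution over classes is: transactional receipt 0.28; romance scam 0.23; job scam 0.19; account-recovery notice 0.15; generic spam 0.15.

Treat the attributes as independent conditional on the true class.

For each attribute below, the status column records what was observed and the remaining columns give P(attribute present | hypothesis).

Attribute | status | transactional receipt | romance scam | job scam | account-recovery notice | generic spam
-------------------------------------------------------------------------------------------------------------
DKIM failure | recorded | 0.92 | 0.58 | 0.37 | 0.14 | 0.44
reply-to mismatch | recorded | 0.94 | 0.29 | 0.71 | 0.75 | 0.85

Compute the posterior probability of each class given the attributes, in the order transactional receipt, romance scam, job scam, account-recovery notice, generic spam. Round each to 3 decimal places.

By Bayes' rule with conditional independence, the unnormalized weight for each hypothesis is prior × ∏ likelihoods:
  transactional receipt: 0.28 × 0.92 × 0.94 = 0.24214
  romance scam: 0.23 × 0.58 × 0.29 = 0.038686
  job scam: 0.19 × 0.37 × 0.71 = 0.049913
  account-recovery notice: 0.15 × 0.14 × 0.75 = 0.01575
  generic spam: 0.15 × 0.44 × 0.85 = 0.0561
Normalizing constant Z = 0.24214 + 0.038686 + 0.049913 + 0.01575 + 0.0561 = 0.40259.
P(transactional receipt | evidence) = 0.24214 / 0.40259 ≈ 0.601
P(romance scam | evidence) = 0.038686 / 0.40259 ≈ 0.096
P(job scam | evidence) = 0.049913 / 0.40259 ≈ 0.124
P(account-recovery notice | evidence) = 0.01575 / 0.40259 ≈ 0.039
P(generic spam | evidence) = 0.0561 / 0.40259 ≈ 0.139

0.601, 0.096, 0.124, 0.039, 0.139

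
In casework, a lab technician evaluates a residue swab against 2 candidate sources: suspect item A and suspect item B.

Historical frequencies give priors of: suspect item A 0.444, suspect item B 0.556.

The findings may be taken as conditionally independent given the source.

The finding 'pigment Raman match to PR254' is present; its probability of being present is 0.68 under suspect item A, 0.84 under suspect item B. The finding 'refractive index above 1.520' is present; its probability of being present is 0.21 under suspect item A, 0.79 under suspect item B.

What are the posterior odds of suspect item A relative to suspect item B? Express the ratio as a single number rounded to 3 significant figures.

Posterior odds equal prior odds times the likelihood ratio; only the two competing hypotheses matter.
  suspect item A: 0.444 × 0.68 × 0.21 = 0.063403
  suspect item B: 0.556 × 0.84 × 0.79 = 0.36896
Posterior odds = 0.063403 / 0.36896 ≈ 0.172.

0.172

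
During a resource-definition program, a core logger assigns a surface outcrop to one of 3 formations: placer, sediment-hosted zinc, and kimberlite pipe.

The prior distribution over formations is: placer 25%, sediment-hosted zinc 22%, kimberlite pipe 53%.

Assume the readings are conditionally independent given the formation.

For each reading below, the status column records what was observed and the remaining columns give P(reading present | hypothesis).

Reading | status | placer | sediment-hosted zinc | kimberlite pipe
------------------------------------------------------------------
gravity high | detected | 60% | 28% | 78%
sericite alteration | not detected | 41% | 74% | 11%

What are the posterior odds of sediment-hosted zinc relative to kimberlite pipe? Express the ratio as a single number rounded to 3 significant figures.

0.0435

The normalizing constant cancels in an odds ratio, so compute prior × likelihood for the two hypotheses only (using 1 − P(present | H) for each absent reading):
  sediment-hosted zinc: 0.22 × 0.28 × (1 − 0.74) = 0.016016
  kimberlite pipe: 0.53 × 0.78 × (1 − 0.11) = 0.36793
Odds(sediment-hosted zinc : kimberlite pipe) = 0.016016 / 0.36793 ≈ 0.0435.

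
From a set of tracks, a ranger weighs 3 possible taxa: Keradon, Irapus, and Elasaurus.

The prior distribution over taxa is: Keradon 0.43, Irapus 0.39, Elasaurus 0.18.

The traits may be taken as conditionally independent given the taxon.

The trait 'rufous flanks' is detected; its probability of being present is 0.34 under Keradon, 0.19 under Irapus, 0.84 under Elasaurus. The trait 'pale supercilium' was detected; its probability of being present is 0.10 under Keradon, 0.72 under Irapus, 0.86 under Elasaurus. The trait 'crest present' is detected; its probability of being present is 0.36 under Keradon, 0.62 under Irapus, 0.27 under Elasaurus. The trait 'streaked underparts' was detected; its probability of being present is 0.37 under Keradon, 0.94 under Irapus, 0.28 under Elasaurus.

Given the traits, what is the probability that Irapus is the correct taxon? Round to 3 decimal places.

For each hypothesis, the unnormalized posterior weight is prior × product of the trait likelihoods:
  Keradon: 0.43 × 0.34 × 0.10 × 0.36 × 0.37 = 0.0019474
  Irapus: 0.39 × 0.19 × 0.72 × 0.62 × 0.94 = 0.031094
  Elasaurus: 0.18 × 0.84 × 0.86 × 0.27 × 0.28 = 0.0098304
Normalizing constant Z = 0.0019474 + 0.031094 + 0.0098304 = 0.042871.
P(Irapus | evidence) = 0.031094 / 0.042871 ≈ 0.725.

0.725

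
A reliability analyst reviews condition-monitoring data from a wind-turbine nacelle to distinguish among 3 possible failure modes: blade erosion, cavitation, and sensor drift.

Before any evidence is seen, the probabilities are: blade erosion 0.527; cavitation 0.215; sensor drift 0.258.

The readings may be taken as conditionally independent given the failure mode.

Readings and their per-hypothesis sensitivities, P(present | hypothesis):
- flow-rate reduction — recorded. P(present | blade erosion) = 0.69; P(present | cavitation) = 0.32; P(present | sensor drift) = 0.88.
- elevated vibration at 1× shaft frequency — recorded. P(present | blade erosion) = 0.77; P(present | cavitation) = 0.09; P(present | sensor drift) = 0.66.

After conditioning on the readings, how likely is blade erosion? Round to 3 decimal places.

For each hypothesis, the unnormalized posterior weight is prior × product of the reading likelihoods:
  blade erosion: 0.527 × 0.69 × 0.77 = 0.28
  cavitation: 0.215 × 0.32 × 0.09 = 0.006192
  sensor drift: 0.258 × 0.88 × 0.66 = 0.14985
The unnormalized weights sum to 0.43603.
P(blade erosion | evidence) = 0.28 / 0.43603 ≈ 0.642.

0.642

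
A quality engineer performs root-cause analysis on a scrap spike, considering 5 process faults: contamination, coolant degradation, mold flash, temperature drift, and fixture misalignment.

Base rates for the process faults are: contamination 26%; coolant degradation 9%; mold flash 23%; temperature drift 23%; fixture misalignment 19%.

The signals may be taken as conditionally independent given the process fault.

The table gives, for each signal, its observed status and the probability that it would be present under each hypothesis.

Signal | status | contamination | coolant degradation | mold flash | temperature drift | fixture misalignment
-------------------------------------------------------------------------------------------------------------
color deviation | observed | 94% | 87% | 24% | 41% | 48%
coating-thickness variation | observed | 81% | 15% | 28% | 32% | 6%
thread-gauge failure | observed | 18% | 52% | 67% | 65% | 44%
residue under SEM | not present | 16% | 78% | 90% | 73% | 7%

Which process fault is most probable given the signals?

contamination

By Bayes' rule with conditional independence, the unnormalized weight for each hypothesis is prior × ∏ likelihoods (using 1 − P(present | H) for each absent signal):
  contamination: 0.26 × 0.94 × 0.81 × 0.18 × (1 − 0.16) = 0.029932
  coolant degradation: 0.09 × 0.87 × 0.15 × 0.52 × (1 − 0.78) = 0.0013436
  mold flash: 0.23 × 0.24 × 0.28 × 0.67 × (1 − 0.90) = 0.0010356
  temperature drift: 0.23 × 0.41 × 0.32 × 0.65 × (1 − 0.73) = 0.0052959
  fixture misalignment: 0.19 × 0.48 × 0.06 × 0.44 × (1 − 0.07) = 0.0022391
Marginal likelihood of the evidence = 0.039846.
P(contamination | evidence) ≈ 0.029932 / 0.039846 ≈ 0.751
P(coolant degradation | evidence) ≈ 0.0013436 / 0.039846 ≈ 0.034
P(mold flash | evidence) ≈ 0.0010356 / 0.039846 ≈ 0.026
P(temperature drift | evidence) ≈ 0.0052959 / 0.039846 ≈ 0.133
P(fixture misalignment | evidence) ≈ 0.0022391 / 0.039846 ≈ 0.056
The largest is 0.751, so contamination is most probable.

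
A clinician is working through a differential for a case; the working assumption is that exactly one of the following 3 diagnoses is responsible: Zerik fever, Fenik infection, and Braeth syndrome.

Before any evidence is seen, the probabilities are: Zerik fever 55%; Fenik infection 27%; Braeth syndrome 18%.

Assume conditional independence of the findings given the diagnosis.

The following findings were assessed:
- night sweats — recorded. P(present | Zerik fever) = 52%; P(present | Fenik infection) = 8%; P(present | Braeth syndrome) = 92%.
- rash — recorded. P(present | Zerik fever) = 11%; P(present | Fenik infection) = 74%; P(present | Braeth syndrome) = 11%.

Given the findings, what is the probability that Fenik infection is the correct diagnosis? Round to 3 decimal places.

0.243

By Bayes' rule with conditional independence, the unnormalized weight for each hypothesis is prior × ∏ likelihoods:
  Zerik fever: 0.55 × 0.52 × 0.11 = 0.03146
  Fenik infection: 0.27 × 0.08 × 0.74 = 0.015984
  Braeth syndrome: 0.18 × 0.92 × 0.11 = 0.018216
The unnormalized weights sum to 0.06566.
P(Fenik infection | evidence) = 0.015984 / 0.06566 ≈ 0.243.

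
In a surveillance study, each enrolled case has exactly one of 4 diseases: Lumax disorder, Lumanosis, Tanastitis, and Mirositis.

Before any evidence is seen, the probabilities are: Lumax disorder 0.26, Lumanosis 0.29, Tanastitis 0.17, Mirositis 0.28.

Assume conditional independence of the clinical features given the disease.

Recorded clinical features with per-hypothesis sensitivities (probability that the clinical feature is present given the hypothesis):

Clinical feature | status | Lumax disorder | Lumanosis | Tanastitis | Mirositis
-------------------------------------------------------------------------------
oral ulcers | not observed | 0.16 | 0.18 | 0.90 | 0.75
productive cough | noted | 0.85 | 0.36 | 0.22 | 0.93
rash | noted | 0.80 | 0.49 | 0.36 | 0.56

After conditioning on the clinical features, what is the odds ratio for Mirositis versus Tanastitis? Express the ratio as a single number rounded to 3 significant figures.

Unnormalized posterior weight (prior times the clinical feature likelihoods) for each of the two hypotheses (using 1 − P(present | H) for each absent clinical feature):
  Mirositis: 0.28 × (1 − 0.75) × 0.93 × 0.56 = 0.036456
  Tanastitis: 0.17 × (1 − 0.90) × 0.22 × 0.36 = 0.0013464
Posterior odds = 0.036456 / 0.0013464 ≈ 27.1.

27.1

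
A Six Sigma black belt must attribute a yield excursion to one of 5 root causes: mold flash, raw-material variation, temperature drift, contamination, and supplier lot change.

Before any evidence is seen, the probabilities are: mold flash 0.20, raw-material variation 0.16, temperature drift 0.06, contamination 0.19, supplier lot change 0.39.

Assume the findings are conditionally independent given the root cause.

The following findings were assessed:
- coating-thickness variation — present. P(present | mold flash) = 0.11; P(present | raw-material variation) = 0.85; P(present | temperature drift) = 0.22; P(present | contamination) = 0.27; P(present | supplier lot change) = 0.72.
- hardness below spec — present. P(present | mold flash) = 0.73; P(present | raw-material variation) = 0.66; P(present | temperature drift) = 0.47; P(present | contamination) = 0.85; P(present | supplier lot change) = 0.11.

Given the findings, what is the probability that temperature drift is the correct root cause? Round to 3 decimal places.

0.033

Multiply each prior by the joint likelihood of the evidence pattern:
  mold flash: 0.20 × 0.11 × 0.73 = 0.01606
  raw-material variation: 0.16 × 0.85 × 0.66 = 0.08976
  temperature drift: 0.06 × 0.22 × 0.47 = 0.006204
  contamination: 0.19 × 0.27 × 0.85 = 0.043605
  supplier lot change: 0.39 × 0.72 × 0.11 = 0.030888
Marginal likelihood of the evidence = 0.18652.
P(temperature drift | evidence) = 0.006204 / 0.18652 ≈ 0.033.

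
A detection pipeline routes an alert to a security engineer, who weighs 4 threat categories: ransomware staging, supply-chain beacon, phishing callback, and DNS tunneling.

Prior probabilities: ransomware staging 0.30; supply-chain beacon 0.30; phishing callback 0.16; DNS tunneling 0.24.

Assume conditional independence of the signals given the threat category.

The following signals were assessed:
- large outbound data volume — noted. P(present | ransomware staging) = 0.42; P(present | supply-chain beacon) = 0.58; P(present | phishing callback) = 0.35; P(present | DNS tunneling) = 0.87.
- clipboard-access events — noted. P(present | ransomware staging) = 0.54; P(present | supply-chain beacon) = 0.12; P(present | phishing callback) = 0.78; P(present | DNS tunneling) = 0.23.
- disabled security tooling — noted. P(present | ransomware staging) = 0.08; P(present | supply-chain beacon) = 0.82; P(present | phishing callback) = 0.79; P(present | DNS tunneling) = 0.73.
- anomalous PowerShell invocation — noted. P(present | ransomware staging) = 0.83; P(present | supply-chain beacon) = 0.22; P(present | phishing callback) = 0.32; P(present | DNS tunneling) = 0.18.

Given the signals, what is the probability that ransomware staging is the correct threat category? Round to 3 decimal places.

0.176

By Bayes' rule with conditional independence, the unnormalized weight for each hypothesis is prior × ∏ likelihoods:
  ransomware staging: 0.30 × 0.42 × 0.54 × 0.08 × 0.83 = 0.0045179
  supply-chain beacon: 0.30 × 0.58 × 0.12 × 0.82 × 0.22 = 0.0037668
  phishing callback: 0.16 × 0.35 × 0.78 × 0.79 × 0.32 = 0.011042
  DNS tunneling: 0.24 × 0.87 × 0.23 × 0.73 × 0.18 = 0.0063104
Normalizing constant Z = 0.0045179 + 0.0037668 + 0.011042 + 0.0063104 = 0.025637.
P(ransomware staging | evidence) = 0.0045179 / 0.025637 ≈ 0.176.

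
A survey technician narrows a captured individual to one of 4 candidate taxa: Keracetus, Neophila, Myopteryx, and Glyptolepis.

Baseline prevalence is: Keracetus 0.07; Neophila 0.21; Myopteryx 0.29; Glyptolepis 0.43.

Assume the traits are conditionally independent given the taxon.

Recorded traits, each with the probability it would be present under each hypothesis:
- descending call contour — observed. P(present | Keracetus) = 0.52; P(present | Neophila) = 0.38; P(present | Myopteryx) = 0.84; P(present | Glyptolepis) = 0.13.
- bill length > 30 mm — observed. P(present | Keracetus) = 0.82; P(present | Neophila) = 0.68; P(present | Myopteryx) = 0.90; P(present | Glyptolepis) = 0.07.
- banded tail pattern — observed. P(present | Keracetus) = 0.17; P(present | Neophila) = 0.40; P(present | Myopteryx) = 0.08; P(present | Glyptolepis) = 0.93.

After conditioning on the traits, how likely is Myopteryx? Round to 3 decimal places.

Multiply each prior by the joint likelihood of the trait pattern:
  Keracetus: 0.07 × 0.52 × 0.82 × 0.17 = 0.0050742
  Neophila: 0.21 × 0.38 × 0.68 × 0.40 = 0.021706
  Myopteryx: 0.29 × 0.84 × 0.90 × 0.08 = 0.017539
  Glyptolepis: 0.43 × 0.13 × 0.07 × 0.93 = 0.0036391
Marginal likelihood of the evidence = 0.047958.
P(Myopteryx | evidence) = 0.017539 / 0.047958 ≈ 0.366.

0.366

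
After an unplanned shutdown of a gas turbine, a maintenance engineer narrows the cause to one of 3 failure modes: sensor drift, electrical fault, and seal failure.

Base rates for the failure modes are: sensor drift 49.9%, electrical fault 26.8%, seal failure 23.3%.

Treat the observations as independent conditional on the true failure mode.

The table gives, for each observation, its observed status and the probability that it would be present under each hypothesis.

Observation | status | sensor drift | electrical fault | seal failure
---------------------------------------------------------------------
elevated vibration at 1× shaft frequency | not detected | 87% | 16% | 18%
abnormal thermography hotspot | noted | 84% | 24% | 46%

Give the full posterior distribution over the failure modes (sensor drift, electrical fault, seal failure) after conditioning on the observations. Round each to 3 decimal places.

For each hypothesis, the unnormalized posterior weight is prior × product of the observation likelihoods (using 1 − P(present | H) for each absent observation):
  sensor drift: 0.499 × (1 − 0.87) × 0.84 = 0.054491
  electrical fault: 0.268 × (1 − 0.16) × 0.24 = 0.054029
  seal failure: 0.233 × (1 − 0.18) × 0.46 = 0.087888
Marginal likelihood of the evidence = 0.19641.
P(sensor drift | evidence) = 0.054491 / 0.19641 ≈ 0.277
P(electrical fault | evidence) = 0.054029 / 0.19641 ≈ 0.275
P(seal failure | evidence) = 0.087888 / 0.19641 ≈ 0.447

0.277, 0.275, 0.447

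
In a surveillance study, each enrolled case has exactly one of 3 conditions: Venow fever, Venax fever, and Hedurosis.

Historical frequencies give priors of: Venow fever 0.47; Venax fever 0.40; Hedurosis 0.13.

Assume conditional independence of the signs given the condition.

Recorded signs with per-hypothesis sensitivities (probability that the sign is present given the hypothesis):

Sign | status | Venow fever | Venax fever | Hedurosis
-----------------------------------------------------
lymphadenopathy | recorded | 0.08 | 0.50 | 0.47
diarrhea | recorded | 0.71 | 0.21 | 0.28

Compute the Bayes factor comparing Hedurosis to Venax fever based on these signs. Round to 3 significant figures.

1.25

Joint likelihood of the sign pattern under each hypothesis:
  Hedurosis: 0.47 × 0.28 = 0.1316
  Venax fever: 0.50 × 0.21 = 0.105
Bayes factor = 0.1316 / 0.105 ≈ 1.25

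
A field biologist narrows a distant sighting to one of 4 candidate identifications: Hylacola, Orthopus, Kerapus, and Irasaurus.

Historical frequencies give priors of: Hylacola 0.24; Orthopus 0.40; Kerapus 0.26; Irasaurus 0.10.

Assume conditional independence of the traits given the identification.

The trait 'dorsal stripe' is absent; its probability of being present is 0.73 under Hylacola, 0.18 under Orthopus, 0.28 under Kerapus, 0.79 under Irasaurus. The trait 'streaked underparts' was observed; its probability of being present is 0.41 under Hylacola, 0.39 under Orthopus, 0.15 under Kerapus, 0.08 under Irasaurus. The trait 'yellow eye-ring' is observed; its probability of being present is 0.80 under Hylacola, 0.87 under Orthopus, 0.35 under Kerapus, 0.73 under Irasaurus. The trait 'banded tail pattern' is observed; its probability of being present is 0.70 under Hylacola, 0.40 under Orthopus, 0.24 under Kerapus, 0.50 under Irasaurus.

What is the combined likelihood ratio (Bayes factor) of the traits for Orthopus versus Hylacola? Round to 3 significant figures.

Take the product of per-trait likelihoods under each hypothesis (using 1 − P(present | H) for each absent trait), then divide.
  Orthopus: (1 − 0.18) × 0.39 × 0.87 × 0.40 = 0.11129
  Hylacola: (1 − 0.73) × 0.41 × 0.80 × 0.70 = 0.061992
Bayes factor = 0.11129 / 0.061992 ≈ 1.80

1.80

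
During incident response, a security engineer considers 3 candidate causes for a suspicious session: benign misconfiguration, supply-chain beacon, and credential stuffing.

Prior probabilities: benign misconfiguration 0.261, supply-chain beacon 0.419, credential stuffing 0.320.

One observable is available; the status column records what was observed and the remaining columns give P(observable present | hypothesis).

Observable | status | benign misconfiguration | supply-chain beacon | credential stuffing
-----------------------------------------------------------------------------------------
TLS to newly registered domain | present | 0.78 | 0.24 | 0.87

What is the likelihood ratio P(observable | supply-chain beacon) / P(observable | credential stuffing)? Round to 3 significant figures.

Likelihood of this observable under each hypothesis:
  supply-chain beacon: 0.24
  credential stuffing: 0.87
Bayes factor = 0.24 / 0.87 ≈ 0.276

0.276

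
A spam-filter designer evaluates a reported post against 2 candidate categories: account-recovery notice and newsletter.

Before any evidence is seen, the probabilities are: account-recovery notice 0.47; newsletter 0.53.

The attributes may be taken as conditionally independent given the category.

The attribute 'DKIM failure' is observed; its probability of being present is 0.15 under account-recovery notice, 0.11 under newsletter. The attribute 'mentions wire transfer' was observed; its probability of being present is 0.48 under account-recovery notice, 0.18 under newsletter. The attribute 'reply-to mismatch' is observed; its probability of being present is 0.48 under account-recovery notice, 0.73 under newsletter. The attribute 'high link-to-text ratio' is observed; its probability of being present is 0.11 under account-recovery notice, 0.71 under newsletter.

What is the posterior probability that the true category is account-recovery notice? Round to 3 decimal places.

For each hypothesis, the unnormalized posterior weight is prior × product of the attribute likelihoods:
  account-recovery notice: 0.47 × 0.15 × 0.48 × 0.48 × 0.11 = 0.0017868
  newsletter: 0.53 × 0.11 × 0.18 × 0.73 × 0.71 = 0.005439
Marginal likelihood of the evidence = 0.0072258.
P(account-recovery notice | evidence) = 0.0017868 / 0.0072258 ≈ 0.247.

0.247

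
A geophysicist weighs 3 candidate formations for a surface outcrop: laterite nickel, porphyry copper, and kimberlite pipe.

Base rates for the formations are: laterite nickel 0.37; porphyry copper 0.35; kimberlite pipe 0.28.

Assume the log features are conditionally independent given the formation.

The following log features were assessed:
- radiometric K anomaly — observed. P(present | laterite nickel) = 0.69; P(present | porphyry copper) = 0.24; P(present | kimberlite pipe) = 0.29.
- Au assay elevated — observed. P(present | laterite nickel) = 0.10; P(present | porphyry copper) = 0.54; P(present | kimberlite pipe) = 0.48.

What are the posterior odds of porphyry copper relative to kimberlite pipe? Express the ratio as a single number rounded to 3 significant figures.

The normalizing constant cancels in an odds ratio, so compute prior × likelihood for the two hypotheses only:
  porphyry copper: 0.35 × 0.24 × 0.54 = 0.04536
  kimberlite pipe: 0.28 × 0.29 × 0.48 = 0.038976
Posterior odds = 0.04536 / 0.038976 ≈ 1.16.

1.16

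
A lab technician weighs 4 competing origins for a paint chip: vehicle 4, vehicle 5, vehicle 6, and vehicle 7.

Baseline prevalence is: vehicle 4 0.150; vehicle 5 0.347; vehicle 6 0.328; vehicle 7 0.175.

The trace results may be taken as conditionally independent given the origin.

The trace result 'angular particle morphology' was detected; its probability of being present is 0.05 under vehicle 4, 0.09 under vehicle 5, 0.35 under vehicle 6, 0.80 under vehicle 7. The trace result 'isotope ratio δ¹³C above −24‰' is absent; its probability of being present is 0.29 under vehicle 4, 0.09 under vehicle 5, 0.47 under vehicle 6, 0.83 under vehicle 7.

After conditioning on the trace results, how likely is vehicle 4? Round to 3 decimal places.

0.045

Multiply each prior by the joint likelihood of the trace result pattern (using 1 − P(present | H) for each absent trace result):
  vehicle 4: 0.150 × 0.05 × (1 − 0.29) = 0.005325
  vehicle 5: 0.347 × 0.09 × (1 − 0.09) = 0.028419
  vehicle 6: 0.328 × 0.35 × (1 − 0.47) = 0.060844
  vehicle 7: 0.175 × 0.80 × (1 − 0.83) = 0.0238
Marginal likelihood of the evidence = 0.11839.
P(vehicle 4 | evidence) = 0.005325 / 0.11839 ≈ 0.045.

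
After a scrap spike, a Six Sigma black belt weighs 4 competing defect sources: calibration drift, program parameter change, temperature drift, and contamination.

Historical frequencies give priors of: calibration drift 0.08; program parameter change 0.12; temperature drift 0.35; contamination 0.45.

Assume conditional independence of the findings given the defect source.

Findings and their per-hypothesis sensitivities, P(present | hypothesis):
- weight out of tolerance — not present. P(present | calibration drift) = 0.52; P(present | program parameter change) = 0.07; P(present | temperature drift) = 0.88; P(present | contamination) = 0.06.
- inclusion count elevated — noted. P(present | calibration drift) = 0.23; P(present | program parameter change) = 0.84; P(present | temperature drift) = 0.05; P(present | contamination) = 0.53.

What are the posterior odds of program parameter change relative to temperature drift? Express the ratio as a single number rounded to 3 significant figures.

44.6

Posterior odds equal prior odds times the likelihood ratio; only the two competing hypotheses matter (using 1 − P(present | H) for each absent finding).
  program parameter change: 0.12 × (1 − 0.07) × 0.84 = 0.093744
  temperature drift: 0.35 × (1 − 0.88) × 0.05 = 0.0021
Odds(program parameter change : temperature drift) = 0.093744 / 0.0021 ≈ 44.6.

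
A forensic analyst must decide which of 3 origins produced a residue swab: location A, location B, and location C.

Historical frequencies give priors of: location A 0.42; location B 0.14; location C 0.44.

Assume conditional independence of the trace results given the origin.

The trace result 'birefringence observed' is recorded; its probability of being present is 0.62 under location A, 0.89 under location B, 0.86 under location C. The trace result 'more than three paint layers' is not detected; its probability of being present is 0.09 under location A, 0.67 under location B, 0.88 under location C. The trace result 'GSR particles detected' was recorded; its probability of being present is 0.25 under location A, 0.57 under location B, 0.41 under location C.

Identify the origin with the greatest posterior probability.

For each hypothesis, the unnormalized posterior weight is prior × product of the trace result likelihoods (using 1 − P(present | H) for each absent trace result):
  location A: 0.42 × 0.62 × (1 − 0.09) × 0.25 = 0.059241
  location B: 0.14 × 0.89 × (1 − 0.67) × 0.57 = 0.023437
  location C: 0.44 × 0.86 × (1 − 0.88) × 0.41 = 0.018617
Marginal likelihood of the evidence = 0.1013.
P(location A | evidence) ≈ 0.059241 / 0.1013 ≈ 0.585
P(location B | evidence) ≈ 0.023437 / 0.1013 ≈ 0.231
P(location C | evidence) ≈ 0.018617 / 0.1013 ≈ 0.184
The largest is 0.585, so location A is most probable.

location A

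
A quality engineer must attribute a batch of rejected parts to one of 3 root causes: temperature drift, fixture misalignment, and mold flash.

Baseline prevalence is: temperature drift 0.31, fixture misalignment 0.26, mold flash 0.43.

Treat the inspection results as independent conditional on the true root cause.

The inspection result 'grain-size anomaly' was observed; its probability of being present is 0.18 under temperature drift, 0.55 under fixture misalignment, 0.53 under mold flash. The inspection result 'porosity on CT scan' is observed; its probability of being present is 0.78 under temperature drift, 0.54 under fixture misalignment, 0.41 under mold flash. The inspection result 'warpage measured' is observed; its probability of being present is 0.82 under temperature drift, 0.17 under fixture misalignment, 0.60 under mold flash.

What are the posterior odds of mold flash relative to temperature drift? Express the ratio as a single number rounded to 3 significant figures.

Unnormalized posterior weight (prior times the inspection result likelihoods) for each of the two hypotheses:
  mold flash: 0.43 × 0.53 × 0.41 × 0.60 = 0.056063
  temperature drift: 0.31 × 0.18 × 0.78 × 0.82 = 0.03569
Posterior odds = 0.056063 / 0.03569 ≈ 1.57.

1.57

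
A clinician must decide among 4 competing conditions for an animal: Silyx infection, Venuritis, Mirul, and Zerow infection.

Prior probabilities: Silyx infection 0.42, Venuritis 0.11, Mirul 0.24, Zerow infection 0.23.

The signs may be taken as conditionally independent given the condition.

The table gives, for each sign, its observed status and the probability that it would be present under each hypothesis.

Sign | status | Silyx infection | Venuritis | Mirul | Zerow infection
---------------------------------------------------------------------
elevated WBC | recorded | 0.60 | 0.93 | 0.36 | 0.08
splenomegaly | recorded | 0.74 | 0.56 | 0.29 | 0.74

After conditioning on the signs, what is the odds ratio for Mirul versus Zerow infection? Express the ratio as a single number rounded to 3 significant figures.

1.84

Posterior odds equal prior odds times the likelihood ratio; only the two competing hypotheses matter.
  Mirul: 0.24 × 0.36 × 0.29 = 0.025056
  Zerow infection: 0.23 × 0.08 × 0.74 = 0.013616
Odds(Mirul : Zerow infection) = 0.025056 / 0.013616 ≈ 1.84.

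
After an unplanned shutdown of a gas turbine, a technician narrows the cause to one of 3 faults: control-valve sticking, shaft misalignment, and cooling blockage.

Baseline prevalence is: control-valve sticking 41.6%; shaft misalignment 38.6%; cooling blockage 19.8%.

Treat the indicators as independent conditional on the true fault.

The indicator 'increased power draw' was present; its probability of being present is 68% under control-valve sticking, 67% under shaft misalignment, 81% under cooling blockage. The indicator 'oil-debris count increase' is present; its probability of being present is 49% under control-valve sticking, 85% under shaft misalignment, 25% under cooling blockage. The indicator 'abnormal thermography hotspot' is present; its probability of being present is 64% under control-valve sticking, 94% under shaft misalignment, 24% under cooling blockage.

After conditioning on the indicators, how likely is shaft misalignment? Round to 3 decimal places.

By Bayes' rule with conditional independence, the unnormalized weight for each hypothesis is prior × ∏ likelihoods:
  control-valve sticking: 0.416 × 0.68 × 0.49 × 0.64 = 0.088711
  shaft misalignment: 0.386 × 0.67 × 0.85 × 0.94 = 0.20664
  cooling blockage: 0.198 × 0.81 × 0.25 × 0.24 = 0.0096228
Marginal likelihood of the evidence = 0.30497.
P(shaft misalignment | evidence) = 0.20664 / 0.30497 ≈ 0.678.

0.678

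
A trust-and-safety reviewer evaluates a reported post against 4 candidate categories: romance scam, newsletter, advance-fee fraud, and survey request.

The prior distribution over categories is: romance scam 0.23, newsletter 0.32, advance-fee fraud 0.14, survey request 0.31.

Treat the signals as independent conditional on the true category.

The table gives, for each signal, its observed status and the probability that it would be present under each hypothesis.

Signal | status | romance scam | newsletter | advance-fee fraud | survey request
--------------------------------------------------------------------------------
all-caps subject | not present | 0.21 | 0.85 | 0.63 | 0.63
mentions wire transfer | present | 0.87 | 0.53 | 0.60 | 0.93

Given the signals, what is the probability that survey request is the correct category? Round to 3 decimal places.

0.332

For each hypothesis, the unnormalized posterior weight is prior × product of the signal likelihoods (using 1 − P(present | H) for each absent signal):
  romance scam: 0.23 × (1 − 0.21) × 0.87 = 0.15808
  newsletter: 0.32 × (1 − 0.85) × 0.53 = 0.02544
  advance-fee fraud: 0.14 × (1 − 0.63) × 0.60 = 0.03108
  survey request: 0.31 × (1 − 0.63) × 0.93 = 0.10667
Normalizing constant Z = 0.15808 + 0.02544 + 0.03108 + 0.10667 = 0.32127.
P(survey request | evidence) = 0.10667 / 0.32127 ≈ 0.332.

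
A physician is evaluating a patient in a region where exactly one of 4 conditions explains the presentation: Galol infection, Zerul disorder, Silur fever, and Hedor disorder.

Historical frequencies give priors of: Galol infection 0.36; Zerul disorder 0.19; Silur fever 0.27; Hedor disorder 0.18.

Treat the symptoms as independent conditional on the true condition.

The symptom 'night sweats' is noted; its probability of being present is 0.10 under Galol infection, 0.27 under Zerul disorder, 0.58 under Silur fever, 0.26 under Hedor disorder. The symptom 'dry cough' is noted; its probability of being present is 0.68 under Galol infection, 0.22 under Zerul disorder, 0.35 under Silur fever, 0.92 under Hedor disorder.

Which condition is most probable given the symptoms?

Silur fever

Multiply each prior by the joint likelihood of the symptom pattern:
  Galol infection: 0.36 × 0.10 × 0.68 = 0.02448
  Zerul disorder: 0.19 × 0.27 × 0.22 = 0.011286
  Silur fever: 0.27 × 0.58 × 0.35 = 0.05481
  Hedor disorder: 0.18 × 0.26 × 0.92 = 0.043056
Normalizing constant Z = 0.02448 + 0.011286 + 0.05481 + 0.043056 = 0.13363.
P(Galol infection | evidence) ≈ 0.02448 / 0.13363 ≈ 0.183
P(Zerul disorder | evidence) ≈ 0.011286 / 0.13363 ≈ 0.084
P(Silur fever | evidence) ≈ 0.05481 / 0.13363 ≈ 0.410
P(Hedor disorder | evidence) ≈ 0.043056 / 0.13363 ≈ 0.322
The largest is 0.410, so Silur fever is most probable.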